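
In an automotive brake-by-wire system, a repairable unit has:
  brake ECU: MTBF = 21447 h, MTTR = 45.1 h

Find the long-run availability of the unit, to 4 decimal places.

0.9979

A(brake ECU) = MTBF/(MTBF+MTTR) = 21447/(21447+45.1) = 0.9979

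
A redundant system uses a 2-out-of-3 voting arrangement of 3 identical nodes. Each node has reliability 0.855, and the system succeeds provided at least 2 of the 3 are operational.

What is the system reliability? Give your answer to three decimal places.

0.943

R = Σ_{i=2}^{3} C(3,i) p^i (1−p)^{3−i} with p = 0.855
C(3,2)·0.855^2·0.145^1 = 0.31800
C(3,3)·0.855^3·0.145^0 = 0.62503
Sum = 0.943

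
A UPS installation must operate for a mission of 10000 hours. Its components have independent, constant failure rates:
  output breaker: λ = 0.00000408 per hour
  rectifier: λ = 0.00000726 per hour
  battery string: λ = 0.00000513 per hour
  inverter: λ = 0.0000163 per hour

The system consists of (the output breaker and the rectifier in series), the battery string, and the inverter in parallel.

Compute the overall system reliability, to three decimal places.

R(output breaker) = exp(−0.00000408 × 10000) = 0.96002
R(rectifier) = exp(−0.00000726 × 10000) = 0.92997
R(battery string) = exp(−0.00000513 × 10000) = 0.94999
R(inverter) = exp(−0.0000163 × 10000) = 0.84959
Series (output breaker and rectifier): 0.96002 × 0.92997 = 0.89279
Parallel ([0.89279], battery string, and inverter): 1 − (1 − 0.89279)(1 − 0.94999)(1 − 0.84959) = 0.999

0.999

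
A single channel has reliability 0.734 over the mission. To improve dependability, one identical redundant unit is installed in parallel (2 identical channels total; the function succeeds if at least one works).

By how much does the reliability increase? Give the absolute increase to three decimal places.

R_before = 0.734
R_after = 1 − (1 − 0.734)^2 = 0.929
ΔR = 0.929 − 0.734 = 0.195

0.195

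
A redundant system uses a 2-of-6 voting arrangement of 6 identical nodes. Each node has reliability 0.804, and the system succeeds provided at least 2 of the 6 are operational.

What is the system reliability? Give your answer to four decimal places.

R = Σ_{i=2}^{6} C(6,i) p^i (1−p)^{6−i} with p = 0.804
C(6,2)·0.804^2·0.196^4 = 0.014310
C(6,3)·0.804^3·0.196^3 = 0.078265
C(6,4)·0.804^4·0.196^2 = 0.240784
C(6,5)·0.804^5·0.196^1 = 0.395082
C(6,6)·0.804^6·0.196^0 = 0.270107
Sum = 0.9985

0.9985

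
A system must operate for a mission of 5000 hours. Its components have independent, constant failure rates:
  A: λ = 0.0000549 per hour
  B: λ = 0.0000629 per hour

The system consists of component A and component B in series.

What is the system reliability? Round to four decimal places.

0.5549

R(A) = exp(−0.0000549 × 5000) = 0.759952
R(B) = exp(−0.0000629 × 5000) = 0.730154
Series (A and B): 0.759952 × 0.730154 = 0.5549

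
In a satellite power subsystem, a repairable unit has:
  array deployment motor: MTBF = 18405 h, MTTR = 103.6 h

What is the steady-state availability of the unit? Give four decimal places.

A(array deployment motor) = MTBF/(MTBF+MTTR) = 18405/(18405+103.6) = 0.9944

0.9944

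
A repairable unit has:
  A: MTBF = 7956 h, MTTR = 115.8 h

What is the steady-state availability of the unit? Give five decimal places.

A(A) = MTBF/(MTBF+MTTR) = 7956/(7956+115.8) = 0.98565

0.98565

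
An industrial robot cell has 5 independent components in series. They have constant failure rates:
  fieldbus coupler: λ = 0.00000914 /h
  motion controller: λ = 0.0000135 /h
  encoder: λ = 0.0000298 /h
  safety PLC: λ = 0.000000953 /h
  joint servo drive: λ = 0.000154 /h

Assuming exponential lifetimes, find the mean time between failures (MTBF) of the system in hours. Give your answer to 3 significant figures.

4820

Series of exponential components: λ_sys = Σ λ_i
λ_sys = 0.00000914 + 0.0000135 + 0.0000298 + 0.000000953 + 0.000154 = 2.0739e-04 /h
MTBF = 1 / λ_sys = 4820 h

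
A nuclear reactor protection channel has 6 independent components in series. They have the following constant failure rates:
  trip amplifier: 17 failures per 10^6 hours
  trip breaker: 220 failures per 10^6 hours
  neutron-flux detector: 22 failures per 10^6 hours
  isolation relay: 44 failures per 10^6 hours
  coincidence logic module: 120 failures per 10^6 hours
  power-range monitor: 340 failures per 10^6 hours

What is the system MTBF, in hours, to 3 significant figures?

Series of exponential components: λ_sys = Σ λ_i
λ_sys = 0.000017 + 0.00022 + 0.000022 + 0.000044 + 0.00012 + 0.00034 = 7.6300e-04 /h
MTBF = 1 / λ_sys = 1310 h

1310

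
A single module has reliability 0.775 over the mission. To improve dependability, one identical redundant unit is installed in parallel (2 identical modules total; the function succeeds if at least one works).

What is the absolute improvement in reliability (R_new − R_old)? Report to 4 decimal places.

R_before = 0.775
R_after = 1 − (1 − 0.775)^2 = 0.9494
ΔR = 0.9494 − 0.775 = 0.1744

0.1744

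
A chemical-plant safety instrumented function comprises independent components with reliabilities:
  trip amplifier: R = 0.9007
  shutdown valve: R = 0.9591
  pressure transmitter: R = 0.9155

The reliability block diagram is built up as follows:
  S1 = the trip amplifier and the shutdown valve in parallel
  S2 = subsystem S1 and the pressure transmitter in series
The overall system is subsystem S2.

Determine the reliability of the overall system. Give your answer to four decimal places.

0.9118

Parallel (trip amplifier and shutdown valve): 1 − (1 − 0.900700)(1 − 0.959100) = 0.995939
Series ([0.995939] and pressure transmitter): 0.995939 × 0.915500 = 0.9118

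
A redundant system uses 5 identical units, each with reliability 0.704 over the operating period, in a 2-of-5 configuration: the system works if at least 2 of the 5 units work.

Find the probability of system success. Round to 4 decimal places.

R = Σ_{i=2}^{5} C(5,i) p^i (1−p)^{5−i} with p = 0.704
C(5,2)·0.704^2·0.296^3 = 0.128535
C(5,3)·0.704^3·0.296^2 = 0.305704
C(5,4)·0.704^4·0.296^1 = 0.363540
C(5,5)·0.704^5·0.296^0 = 0.172927
Sum = 0.9707

0.9707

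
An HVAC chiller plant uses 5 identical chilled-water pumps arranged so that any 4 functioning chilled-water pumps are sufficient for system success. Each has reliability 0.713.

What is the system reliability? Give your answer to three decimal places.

R = Σ_{i=4}^{5} C(5,i) p^i (1−p)^{5−i} with p = 0.713
C(5,4)·0.713^4·0.287^1 = 0.37086
C(5,5)·0.713^5·0.287^0 = 0.18427
Sum = 0.555

0.555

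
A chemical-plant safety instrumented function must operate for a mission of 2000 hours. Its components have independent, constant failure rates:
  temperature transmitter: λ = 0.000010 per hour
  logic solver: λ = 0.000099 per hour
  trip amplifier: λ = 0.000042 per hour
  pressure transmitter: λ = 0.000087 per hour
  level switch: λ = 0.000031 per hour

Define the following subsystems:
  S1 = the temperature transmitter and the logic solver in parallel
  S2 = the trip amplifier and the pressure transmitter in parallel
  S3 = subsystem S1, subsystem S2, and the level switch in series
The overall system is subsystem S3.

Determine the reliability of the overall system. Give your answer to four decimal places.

R(temperature transmitter) = exp(−0.000010 × 2000) = 0.980199
R(logic solver) = exp(−0.000099 × 2000) = 0.820370
R(trip amplifier) = exp(−0.000042 × 2000) = 0.919431
R(pressure transmitter) = exp(−0.000087 × 2000) = 0.840297
R(level switch) = exp(−0.000031 × 2000) = 0.939883
Parallel (temperature transmitter and logic solver): 1 − (1 − 0.980199)(1 − 0.820370) = 0.996443
Parallel (trip amplifier and pressure transmitter): 1 − (1 − 0.919431)(1 − 0.840297) = 0.987133
Series ([0.996443], [0.987133], and level switch): 0.996443 × 0.987133 × 0.939883 = 0.9245

0.9245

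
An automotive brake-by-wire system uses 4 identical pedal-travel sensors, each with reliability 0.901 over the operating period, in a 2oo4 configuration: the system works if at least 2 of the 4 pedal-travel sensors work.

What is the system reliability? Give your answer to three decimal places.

R = Σ_{i=2}^{4} C(4,i) p^i (1−p)^{4−i} with p = 0.901
C(4,2)·0.901^2·0.099^2 = 0.04774
C(4,3)·0.901^3·0.099^1 = 0.28965
C(4,4)·0.901^4·0.099^0 = 0.65902
Sum = 0.996

0.996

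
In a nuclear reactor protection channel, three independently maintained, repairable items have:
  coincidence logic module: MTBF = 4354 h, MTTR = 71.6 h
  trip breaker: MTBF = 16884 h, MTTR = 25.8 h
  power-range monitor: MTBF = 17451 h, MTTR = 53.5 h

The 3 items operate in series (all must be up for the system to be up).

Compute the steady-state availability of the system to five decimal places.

A(coincidence logic module) = MTBF/(MTBF+MTTR) = 4354/(4354+71.6) = 0.983821
A(trip breaker) = MTBF/(MTBF+MTTR) = 16884/(16884+25.8) = 0.998474
A(power-range monitor) = MTBF/(MTBF+MTTR) = 17451/(17451+53.5) = 0.996944
Series availability: 0.983821 × 0.998474 × 0.996944 = 0.97932

0.97932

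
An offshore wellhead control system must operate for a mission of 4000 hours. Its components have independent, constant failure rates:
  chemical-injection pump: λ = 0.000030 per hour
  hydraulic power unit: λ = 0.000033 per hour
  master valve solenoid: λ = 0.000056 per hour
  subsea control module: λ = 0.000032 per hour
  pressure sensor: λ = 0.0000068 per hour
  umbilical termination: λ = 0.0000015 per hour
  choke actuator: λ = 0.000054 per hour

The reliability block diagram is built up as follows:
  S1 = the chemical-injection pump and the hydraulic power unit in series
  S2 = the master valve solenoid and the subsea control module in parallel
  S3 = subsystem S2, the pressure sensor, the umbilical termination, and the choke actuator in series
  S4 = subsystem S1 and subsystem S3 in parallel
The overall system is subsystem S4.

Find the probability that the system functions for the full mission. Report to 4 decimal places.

R(chemical-injection pump) = exp(−0.000030 × 4000) = 0.886920
R(hydraulic power unit) = exp(−0.000033 × 4000) = 0.876341
R(master valve solenoid) = exp(−0.000056 × 4000) = 0.799315
R(subsea control module) = exp(−0.000032 × 4000) = 0.879853
R(pressure sensor) = exp(−0.0000068 × 4000) = 0.973167
R(umbilical termination) = exp(−0.0000015 × 4000) = 0.994018
R(choke actuator) = exp(−0.000054 × 4000) = 0.805735
Series (chemical-injection pump and hydraulic power unit): 0.886920 × 0.876341 = 0.777244
Parallel (master valve solenoid and subsea control module): 1 − (1 − 0.799315)(1 − 0.879853) = 0.975888
Series ([0.975888], pressure sensor, umbilical termination, and choke actuator): 0.975888 × 0.973167 × 0.994018 × 0.805735 = 0.760631
Parallel ([0.777244] and [0.760631]): 1 − (1 − 0.777244)(1 − 0.760631) = 0.9467

0.9467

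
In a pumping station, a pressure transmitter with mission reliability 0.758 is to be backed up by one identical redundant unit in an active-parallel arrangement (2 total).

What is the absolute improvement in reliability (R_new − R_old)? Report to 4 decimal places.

R_before = 0.758
R_after = 1 − (1 − 0.758)^2 = 0.9414
ΔR = 0.9414 − 0.758 = 0.1834

0.1834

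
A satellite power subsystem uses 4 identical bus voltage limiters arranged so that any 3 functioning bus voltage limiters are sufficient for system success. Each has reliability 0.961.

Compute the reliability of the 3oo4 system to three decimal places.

0.991

R = Σ_{i=3}^{4} C(4,i) p^i (1−p)^{4−i} with p = 0.961
C(4,3)·0.961^3·0.039^1 = 0.13845
C(4,4)·0.961^4·0.039^0 = 0.85289
Sum = 0.991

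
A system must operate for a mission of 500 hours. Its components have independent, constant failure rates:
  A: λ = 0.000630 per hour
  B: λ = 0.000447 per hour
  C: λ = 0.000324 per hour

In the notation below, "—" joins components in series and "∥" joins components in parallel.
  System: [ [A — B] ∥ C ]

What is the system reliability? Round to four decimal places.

R(A) = exp(−0.000630 × 500) = 0.729789
R(B) = exp(−0.000447 × 500) = 0.799715
R(C) = exp(−0.000324 × 500) = 0.850441
Series (A and B): 0.729789 × 0.799715 = 0.583623
Parallel ([0.583623] and C): 1 − (1 − 0.583623)(1 − 0.850441) = 0.9377

0.9377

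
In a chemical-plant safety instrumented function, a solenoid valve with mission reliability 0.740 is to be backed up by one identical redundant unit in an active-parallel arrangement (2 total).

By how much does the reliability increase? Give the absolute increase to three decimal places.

R_before = 0.740
R_after = 1 − (1 − 0.740)^2 = 0.932
ΔR = 0.932 − 0.740 = 0.192

0.192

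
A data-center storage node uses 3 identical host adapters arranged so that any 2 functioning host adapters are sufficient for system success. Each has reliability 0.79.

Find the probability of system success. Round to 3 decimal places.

0.886

R = Σ_{i=2}^{3} C(3,i) p^i (1−p)^{3−i} with p = 0.79
C(3,2)·0.79^2·0.21^1 = 0.39318
C(3,3)·0.79^3·0.21^0 = 0.49304
Sum = 0.886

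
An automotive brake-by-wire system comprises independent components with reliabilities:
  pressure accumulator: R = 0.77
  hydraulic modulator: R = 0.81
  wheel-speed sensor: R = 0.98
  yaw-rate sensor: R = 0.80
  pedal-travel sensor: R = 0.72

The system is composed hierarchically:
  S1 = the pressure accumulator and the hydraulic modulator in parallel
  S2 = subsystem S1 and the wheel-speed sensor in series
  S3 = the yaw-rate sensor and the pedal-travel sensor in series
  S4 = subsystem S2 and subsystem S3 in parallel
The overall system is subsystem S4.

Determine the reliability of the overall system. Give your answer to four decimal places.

Parallel (pressure accumulator and hydraulic modulator): 1 − (1 − 0.770000)(1 − 0.810000) = 0.956300
Series ([0.956300] and wheel-speed sensor): 0.956300 × 0.980000 = 0.937174
Series (yaw-rate sensor and pedal-travel sensor): 0.800000 × 0.720000 = 0.576000
Parallel ([0.937174] and [0.576000]): 1 − (1 − 0.937174)(1 − 0.576000) = 0.9734

0.9734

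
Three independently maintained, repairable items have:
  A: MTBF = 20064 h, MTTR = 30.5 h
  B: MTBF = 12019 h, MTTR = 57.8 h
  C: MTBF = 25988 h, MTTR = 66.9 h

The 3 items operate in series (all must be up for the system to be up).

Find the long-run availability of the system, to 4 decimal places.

A(A) = MTBF/(MTBF+MTTR) = 20064/(20064+30.5) = 0.998482
A(B) = MTBF/(MTBF+MTTR) = 12019/(12019+57.8) = 0.995214
A(C) = MTBF/(MTBF+MTTR) = 25988/(25988+66.9) = 0.997432
Series availability: 0.998482 × 0.995214 × 0.997432 = 0.9912

0.9912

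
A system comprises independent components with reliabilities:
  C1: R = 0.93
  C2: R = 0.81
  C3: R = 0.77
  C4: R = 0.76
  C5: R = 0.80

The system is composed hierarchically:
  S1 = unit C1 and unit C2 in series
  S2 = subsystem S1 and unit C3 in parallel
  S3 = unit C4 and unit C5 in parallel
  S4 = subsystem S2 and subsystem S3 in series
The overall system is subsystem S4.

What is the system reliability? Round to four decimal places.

0.8980

Series (C1 and C2): 0.930000 × 0.810000 = 0.753300
Parallel ([0.753300] and C3): 1 − (1 − 0.753300)(1 − 0.770000) = 0.943259
Parallel (C4 and C5): 1 − (1 − 0.760000)(1 − 0.800000) = 0.952000
Series ([0.943259] and [0.952000]): 0.943259 × 0.952000 = 0.8980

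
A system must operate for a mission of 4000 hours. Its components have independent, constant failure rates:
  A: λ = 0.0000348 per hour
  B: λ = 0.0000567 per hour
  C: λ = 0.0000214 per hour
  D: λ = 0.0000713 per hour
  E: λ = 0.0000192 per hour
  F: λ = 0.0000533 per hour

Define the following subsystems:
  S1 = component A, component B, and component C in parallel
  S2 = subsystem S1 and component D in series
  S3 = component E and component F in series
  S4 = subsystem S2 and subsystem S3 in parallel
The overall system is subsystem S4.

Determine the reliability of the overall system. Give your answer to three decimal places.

0.937

R(A) = exp(−0.0000348 × 4000) = 0.87005
R(B) = exp(−0.0000567 × 4000) = 0.79708
R(C) = exp(−0.0000214 × 4000) = 0.91796
R(D) = exp(−0.0000713 × 4000) = 0.75186
R(E) = exp(−0.0000192 × 4000) = 0.92608
R(F) = exp(−0.0000533 × 4000) = 0.80799
Parallel (A, B, and C): 1 − (1 − 0.87005)(1 − 0.79708)(1 − 0.91796) = 0.99784
Series ([0.99784] and D): 0.99784 × 0.75186 = 0.75024
Series (E and F): 0.92608 × 0.80799 = 0.74826
Parallel ([0.75024] and [0.74826]): 1 − (1 − 0.75024)(1 − 0.74826) = 0.937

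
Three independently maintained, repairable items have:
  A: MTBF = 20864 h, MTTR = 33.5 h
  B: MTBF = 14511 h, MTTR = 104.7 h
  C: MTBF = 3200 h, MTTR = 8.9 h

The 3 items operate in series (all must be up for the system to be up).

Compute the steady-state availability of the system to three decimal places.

A(A) = MTBF/(MTBF+MTTR) = 20864/(20864+33.5) = 0.998397
A(B) = MTBF/(MTBF+MTTR) = 14511/(14511+104.7) = 0.992836
A(C) = MTBF/(MTBF+MTTR) = 3200/(3200+8.9) = 0.997226
Series availability: 0.998397 × 0.992836 × 0.997226 = 0.988

0.988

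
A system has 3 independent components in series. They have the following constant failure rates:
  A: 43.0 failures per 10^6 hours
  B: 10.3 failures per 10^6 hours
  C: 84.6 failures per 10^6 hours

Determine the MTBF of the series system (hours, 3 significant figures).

Series of exponential components: λ_sys = Σ λ_i
λ_sys = 0.0000430 + 0.0000103 + 0.0000846 = 1.3790e-04 /h
MTBF = 1 / λ_sys = 7250 h

7250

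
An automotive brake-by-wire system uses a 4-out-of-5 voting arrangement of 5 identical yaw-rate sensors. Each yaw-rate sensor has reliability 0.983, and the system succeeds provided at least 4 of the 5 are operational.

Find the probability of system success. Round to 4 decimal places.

0.9972

R = Σ_{i=4}^{5} C(5,i) p^i (1−p)^{5−i} with p = 0.983
C(5,4)·0.983^4·0.017^1 = 0.079366
C(5,5)·0.983^5·0.017^0 = 0.917841
Sum = 0.9972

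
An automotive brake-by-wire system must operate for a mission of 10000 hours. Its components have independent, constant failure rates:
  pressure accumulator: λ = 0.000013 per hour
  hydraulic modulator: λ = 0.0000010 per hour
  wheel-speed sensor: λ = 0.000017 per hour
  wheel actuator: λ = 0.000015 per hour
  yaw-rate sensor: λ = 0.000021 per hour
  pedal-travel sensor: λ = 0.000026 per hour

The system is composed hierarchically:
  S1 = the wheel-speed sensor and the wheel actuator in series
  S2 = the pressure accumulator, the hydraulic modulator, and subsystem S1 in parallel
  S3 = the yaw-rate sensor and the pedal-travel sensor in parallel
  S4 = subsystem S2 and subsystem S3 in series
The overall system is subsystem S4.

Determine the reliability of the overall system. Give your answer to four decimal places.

0.9563

R(pressure accumulator) = exp(−0.000013 × 10000) = 0.878095
R(hydraulic modulator) = exp(−0.0000010 × 10000) = 0.990050
R(wheel-speed sensor) = exp(−0.000017 × 10000) = 0.843665
R(wheel actuator) = exp(−0.000015 × 10000) = 0.860708
R(yaw-rate sensor) = exp(−0.000021 × 10000) = 0.810584
R(pedal-travel sensor) = exp(−0.000026 × 10000) = 0.771052
Series (wheel-speed sensor and wheel actuator): 0.843665 × 0.860708 = 0.726149
Parallel (pressure accumulator, hydraulic modulator, and [0.726149]): 1 − (1 − 0.878095)(1 − 0.990050)(1 − 0.726149) = 0.999668
Parallel (yaw-rate sensor and pedal-travel sensor): 1 − (1 − 0.810584)(1 − 0.771052) = 0.956634
Series ([0.999668] and [0.956634]): 0.999668 × 0.956634 = 0.9563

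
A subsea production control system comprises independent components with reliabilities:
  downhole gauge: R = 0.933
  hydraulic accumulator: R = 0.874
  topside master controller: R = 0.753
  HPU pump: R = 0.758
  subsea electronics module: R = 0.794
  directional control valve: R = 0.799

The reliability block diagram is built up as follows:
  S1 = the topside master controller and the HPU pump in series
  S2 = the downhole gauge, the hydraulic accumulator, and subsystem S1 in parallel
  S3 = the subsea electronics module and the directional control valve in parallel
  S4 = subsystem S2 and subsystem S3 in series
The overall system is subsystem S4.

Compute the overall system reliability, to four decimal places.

0.9551

Series (topside master controller and HPU pump): 0.753000 × 0.758000 = 0.570774
Parallel (downhole gauge, hydraulic accumulator, and [0.570774]): 1 − (1 − 0.933000)(1 − 0.874000)(1 − 0.570774) = 0.996376
Parallel (subsea electronics module and directional control valve): 1 − (1 − 0.794000)(1 − 0.799000) = 0.958594
Series ([0.996376] and [0.958594]): 0.996376 × 0.958594 = 0.9551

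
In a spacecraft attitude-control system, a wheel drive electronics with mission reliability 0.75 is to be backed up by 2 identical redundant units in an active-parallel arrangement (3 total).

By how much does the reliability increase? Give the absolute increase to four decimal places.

0.2344

R_before = 0.75
R_after = 1 − (1 − 0.75)^3 = 0.9844
ΔR = 0.9844 − 0.75 = 0.2344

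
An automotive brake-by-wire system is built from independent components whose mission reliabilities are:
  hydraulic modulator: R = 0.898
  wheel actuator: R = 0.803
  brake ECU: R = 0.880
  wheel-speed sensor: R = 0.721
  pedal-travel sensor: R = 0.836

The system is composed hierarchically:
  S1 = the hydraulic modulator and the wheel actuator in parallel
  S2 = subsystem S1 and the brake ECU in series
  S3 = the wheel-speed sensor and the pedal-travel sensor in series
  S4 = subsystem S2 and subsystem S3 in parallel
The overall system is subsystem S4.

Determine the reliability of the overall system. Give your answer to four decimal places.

Parallel (hydraulic modulator and wheel actuator): 1 − (1 − 0.898000)(1 − 0.803000) = 0.979906
Series ([0.979906] and brake ECU): 0.979906 × 0.880000 = 0.862317
Series (wheel-speed sensor and pedal-travel sensor): 0.721000 × 0.836000 = 0.602756
Parallel ([0.862317] and [0.602756]): 1 − (1 − 0.862317)(1 − 0.602756) = 0.9453

0.9453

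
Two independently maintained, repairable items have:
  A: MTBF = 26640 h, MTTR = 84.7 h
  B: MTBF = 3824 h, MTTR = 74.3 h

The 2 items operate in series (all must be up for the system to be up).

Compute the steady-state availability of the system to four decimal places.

0.9778

A(A) = MTBF/(MTBF+MTTR) = 26640/(26640+84.7) = 0.996831
A(B) = MTBF/(MTBF+MTTR) = 3824/(3824+74.3) = 0.980940
Series availability: 0.996831 × 0.980940 = 0.9778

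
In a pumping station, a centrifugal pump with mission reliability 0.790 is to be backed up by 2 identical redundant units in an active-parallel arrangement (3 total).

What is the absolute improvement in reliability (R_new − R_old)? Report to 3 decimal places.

0.201

R_before = 0.790
R_after = 1 − (1 − 0.790)^3 = 0.991
ΔR = 0.991 − 0.790 = 0.201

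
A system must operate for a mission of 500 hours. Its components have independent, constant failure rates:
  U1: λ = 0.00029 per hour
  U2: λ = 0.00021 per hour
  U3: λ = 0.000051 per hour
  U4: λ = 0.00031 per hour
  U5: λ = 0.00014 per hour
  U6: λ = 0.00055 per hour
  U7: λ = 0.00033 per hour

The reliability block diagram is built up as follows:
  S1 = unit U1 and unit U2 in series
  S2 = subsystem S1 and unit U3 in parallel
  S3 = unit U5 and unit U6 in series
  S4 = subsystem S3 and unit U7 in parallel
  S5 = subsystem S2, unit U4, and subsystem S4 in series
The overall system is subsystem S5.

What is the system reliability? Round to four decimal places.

0.8138

R(U1) = exp(−0.00029 × 500) = 0.865022
R(U2) = exp(−0.00021 × 500) = 0.900325
R(U3) = exp(−0.000051 × 500) = 0.974822
R(U4) = exp(−0.00031 × 500) = 0.856415
R(U5) = exp(−0.00014 × 500) = 0.932394
R(U6) = exp(−0.00055 × 500) = 0.759572
R(U7) = exp(−0.00033 × 500) = 0.847894
Series (U1 and U2): 0.865022 × 0.900325 = 0.778801
Parallel ([0.778801] and U3): 1 − (1 − 0.778801)(1 − 0.974822) = 0.994431
Series (U5 and U6): 0.932394 × 0.759572 = 0.708220
Parallel ([0.708220] and U7): 1 − (1 − 0.708220)(1 − 0.847894) = 0.955619
Series ([0.994431], U4, and [0.955619]): 0.994431 × 0.856415 × 0.955619 = 0.8138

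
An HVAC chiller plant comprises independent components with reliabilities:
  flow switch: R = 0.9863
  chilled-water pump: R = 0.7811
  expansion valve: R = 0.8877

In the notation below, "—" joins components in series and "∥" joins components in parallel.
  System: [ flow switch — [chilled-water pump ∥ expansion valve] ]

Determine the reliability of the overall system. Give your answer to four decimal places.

Parallel (chilled-water pump and expansion valve): 1 − (1 − 0.781100)(1 − 0.887700) = 0.975418
Series (flow switch and [0.975418]): 0.986300 × 0.975418 = 0.9621

0.9621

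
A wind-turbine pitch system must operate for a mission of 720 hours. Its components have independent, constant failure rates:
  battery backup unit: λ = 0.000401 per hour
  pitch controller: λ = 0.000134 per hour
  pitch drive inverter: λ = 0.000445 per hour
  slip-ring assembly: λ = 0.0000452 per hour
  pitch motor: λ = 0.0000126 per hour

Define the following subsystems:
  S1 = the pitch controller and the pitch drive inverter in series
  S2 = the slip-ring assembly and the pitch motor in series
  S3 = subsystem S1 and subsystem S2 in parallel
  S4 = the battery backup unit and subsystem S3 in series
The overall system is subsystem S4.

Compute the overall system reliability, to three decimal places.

R(battery backup unit) = exp(−0.000401 × 720) = 0.74922
R(pitch controller) = exp(−0.000134 × 720) = 0.90803
R(pitch drive inverter) = exp(−0.000445 × 720) = 0.72586
R(slip-ring assembly) = exp(−0.0000452 × 720) = 0.96798
R(pitch motor) = exp(−0.0000126 × 720) = 0.99097
Series (pitch controller and pitch drive inverter): 0.90803 × 0.72586 = 0.65910
Series (slip-ring assembly and pitch motor): 0.96798 × 0.99097 = 0.95924
Parallel ([0.65910] and [0.95924]): 1 − (1 − 0.65910)(1 − 0.95924) = 0.98610
Series (battery backup unit and [0.98610]): 0.74922 × 0.98610 = 0.739

0.739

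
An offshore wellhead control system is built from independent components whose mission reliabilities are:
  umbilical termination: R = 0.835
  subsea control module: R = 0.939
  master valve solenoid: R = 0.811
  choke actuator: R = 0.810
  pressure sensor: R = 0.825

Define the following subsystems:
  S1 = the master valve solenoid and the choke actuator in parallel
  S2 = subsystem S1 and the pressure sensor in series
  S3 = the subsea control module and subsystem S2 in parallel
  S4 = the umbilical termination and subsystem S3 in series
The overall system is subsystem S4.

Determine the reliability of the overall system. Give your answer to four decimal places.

0.8246

Parallel (master valve solenoid and choke actuator): 1 − (1 − 0.811000)(1 − 0.810000) = 0.964090
Series ([0.964090] and pressure sensor): 0.964090 × 0.825000 = 0.795374
Parallel (subsea control module and [0.795374]): 1 − (1 − 0.939000)(1 − 0.795374) = 0.987518
Series (umbilical termination and [0.987518]): 0.835000 × 0.987518 = 0.8246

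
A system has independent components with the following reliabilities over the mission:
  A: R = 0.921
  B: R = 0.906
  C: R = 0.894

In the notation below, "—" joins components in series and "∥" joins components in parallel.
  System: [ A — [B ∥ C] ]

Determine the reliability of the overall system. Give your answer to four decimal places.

Parallel (B and C): 1 − (1 − 0.906000)(1 − 0.894000) = 0.990036
Series (A and [0.990036]): 0.921000 × 0.990036 = 0.9118

0.9118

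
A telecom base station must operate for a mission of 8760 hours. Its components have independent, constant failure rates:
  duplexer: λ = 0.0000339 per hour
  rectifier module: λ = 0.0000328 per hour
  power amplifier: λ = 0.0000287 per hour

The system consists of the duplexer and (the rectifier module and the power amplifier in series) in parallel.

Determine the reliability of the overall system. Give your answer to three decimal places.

0.893

R(duplexer) = exp(−0.0000339 × 8760) = 0.74307
R(rectifier module) = exp(−0.0000328 × 8760) = 0.75027
R(power amplifier) = exp(−0.0000287 × 8760) = 0.77770
Series (rectifier module and power amplifier): 0.75027 × 0.77770 = 0.58348
Parallel (duplexer and [0.58348]): 1 − (1 − 0.74307)(1 − 0.58348) = 0.893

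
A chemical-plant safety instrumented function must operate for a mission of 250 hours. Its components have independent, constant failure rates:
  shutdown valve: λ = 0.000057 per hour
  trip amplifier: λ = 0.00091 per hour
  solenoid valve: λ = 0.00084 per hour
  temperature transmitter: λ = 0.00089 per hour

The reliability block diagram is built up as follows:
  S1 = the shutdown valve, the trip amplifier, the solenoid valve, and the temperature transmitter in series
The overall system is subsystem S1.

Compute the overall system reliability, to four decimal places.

0.5095

R(shutdown valve) = exp(−0.000057 × 250) = 0.985851
R(trip amplifier) = exp(−0.00091 × 250) = 0.796522
R(solenoid valve) = exp(−0.00084 × 250) = 0.810584
R(temperature transmitter) = exp(−0.00089 × 250) = 0.800515
Series (shutdown valve, trip amplifier, solenoid valve, and temperature transmitter): 0.985851 × 0.796522 × 0.810584 × 0.800515 = 0.5095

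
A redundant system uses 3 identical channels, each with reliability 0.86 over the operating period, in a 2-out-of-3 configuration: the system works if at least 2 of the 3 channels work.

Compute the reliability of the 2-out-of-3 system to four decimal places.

0.9467

R = Σ_{i=2}^{3} C(3,i) p^i (1−p)^{3−i} with p = 0.86
C(3,2)·0.86^2·0.14^1 = 0.310632
C(3,3)·0.86^3·0.14^0 = 0.636056
Sum = 0.9467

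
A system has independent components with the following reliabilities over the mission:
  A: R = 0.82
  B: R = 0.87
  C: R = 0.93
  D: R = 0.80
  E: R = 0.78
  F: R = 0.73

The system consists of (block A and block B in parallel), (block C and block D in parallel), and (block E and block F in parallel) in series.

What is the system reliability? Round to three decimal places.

0.906

Parallel (A and B): 1 − (1 − 0.82000)(1 − 0.87000) = 0.97660
Parallel (C and D): 1 − (1 − 0.93000)(1 − 0.80000) = 0.98600
Parallel (E and F): 1 − (1 − 0.78000)(1 − 0.73000) = 0.94060
Series ([0.97660], [0.98600], and [0.94060]): 0.97660 × 0.98600 × 0.94060 = 0.906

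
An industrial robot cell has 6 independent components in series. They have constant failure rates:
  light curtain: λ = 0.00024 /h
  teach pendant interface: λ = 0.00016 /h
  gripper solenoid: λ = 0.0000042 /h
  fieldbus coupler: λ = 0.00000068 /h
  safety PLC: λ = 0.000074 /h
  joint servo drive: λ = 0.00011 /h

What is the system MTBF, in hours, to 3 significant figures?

1700

Series of exponential components: λ_sys = Σ λ_i
λ_sys = 0.00024 + 0.00016 + 0.0000042 + 0.00000068 + 0.000074 + 0.00011 = 5.8888e-04 /h
MTBF = 1 / λ_sys = 1700 h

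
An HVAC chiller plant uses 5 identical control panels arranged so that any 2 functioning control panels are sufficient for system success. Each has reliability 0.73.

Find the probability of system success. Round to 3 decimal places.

0.979

R = Σ_{i=2}^{5} C(5,i) p^i (1−p)^{5−i} with p = 0.73
C(5,2)·0.73^2·0.27^3 = 0.10489
C(5,3)·0.73^3·0.27^2 = 0.28359
C(5,4)·0.73^4·0.27^1 = 0.38338
C(5,5)·0.73^5·0.27^0 = 0.20731
Sum = 0.979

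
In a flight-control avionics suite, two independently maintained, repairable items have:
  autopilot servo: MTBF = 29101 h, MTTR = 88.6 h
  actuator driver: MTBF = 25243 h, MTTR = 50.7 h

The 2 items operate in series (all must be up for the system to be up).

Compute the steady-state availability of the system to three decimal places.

A(autopilot servo) = MTBF/(MTBF+MTTR) = 29101/(29101+88.6) = 0.996965
A(actuator driver) = MTBF/(MTBF+MTTR) = 25243/(25243+50.7) = 0.997996
Series availability: 0.996965 × 0.997996 = 0.995

0.995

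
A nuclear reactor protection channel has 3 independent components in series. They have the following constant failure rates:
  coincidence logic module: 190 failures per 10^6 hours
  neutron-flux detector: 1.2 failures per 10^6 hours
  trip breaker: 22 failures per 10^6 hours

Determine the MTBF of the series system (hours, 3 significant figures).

4690

Series of exponential components: λ_sys = Σ λ_i
λ_sys = 0.00019 + 0.0000012 + 0.000022 = 2.1320e-04 /h
MTBF = 1 / λ_sys = 4690 h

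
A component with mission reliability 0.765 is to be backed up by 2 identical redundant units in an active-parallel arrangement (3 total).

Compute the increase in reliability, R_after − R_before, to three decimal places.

R_before = 0.765
R_after = 1 − (1 − 0.765)^3 = 0.987
ΔR = 0.987 − 0.765 = 0.222

0.222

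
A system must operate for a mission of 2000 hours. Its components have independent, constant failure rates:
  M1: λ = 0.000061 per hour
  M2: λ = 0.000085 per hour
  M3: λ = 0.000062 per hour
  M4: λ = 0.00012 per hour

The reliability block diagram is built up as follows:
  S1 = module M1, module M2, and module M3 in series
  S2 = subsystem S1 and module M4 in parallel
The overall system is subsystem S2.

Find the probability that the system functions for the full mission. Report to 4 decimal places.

0.9274

R(M1) = exp(−0.000061 × 2000) = 0.885148
R(M2) = exp(−0.000085 × 2000) = 0.843665
R(M3) = exp(−0.000062 × 2000) = 0.883380
R(M4) = exp(−0.00012 × 2000) = 0.786628
Series (M1, M2, and M3): 0.885148 × 0.843665 × 0.883380 = 0.659680
Parallel ([0.659680] and M4): 1 − (1 − 0.659680)(1 − 0.786628) = 0.9274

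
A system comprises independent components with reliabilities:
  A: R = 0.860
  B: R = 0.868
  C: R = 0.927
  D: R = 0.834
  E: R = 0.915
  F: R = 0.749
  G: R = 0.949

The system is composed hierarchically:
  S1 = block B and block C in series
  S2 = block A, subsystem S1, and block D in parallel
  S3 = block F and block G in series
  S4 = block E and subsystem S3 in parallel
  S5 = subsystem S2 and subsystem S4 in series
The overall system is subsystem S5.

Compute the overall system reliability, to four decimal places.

Series (B and C): 0.868000 × 0.927000 = 0.804636
Parallel (A, [0.804636], and D): 1 − (1 − 0.860000)(1 − 0.804636)(1 − 0.834000) = 0.995460
Series (F and G): 0.749000 × 0.949000 = 0.710801
Parallel (E and [0.710801]): 1 − (1 − 0.915000)(1 − 0.710801) = 0.975418
Series ([0.995460] and [0.975418]): 0.995460 × 0.975418 = 0.9710

0.9710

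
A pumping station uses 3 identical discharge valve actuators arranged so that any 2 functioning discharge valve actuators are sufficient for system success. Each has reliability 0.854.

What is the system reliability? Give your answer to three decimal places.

R = Σ_{i=2}^{3} C(3,i) p^i (1−p)^{3−i} with p = 0.854
C(3,2)·0.854^2·0.146^1 = 0.31944
C(3,3)·0.854^3·0.146^0 = 0.62284
Sum = 0.942

0.942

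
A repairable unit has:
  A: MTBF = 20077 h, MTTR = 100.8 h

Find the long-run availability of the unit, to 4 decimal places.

0.9950

A(A) = MTBF/(MTBF+MTTR) = 20077/(20077+100.8) = 0.9950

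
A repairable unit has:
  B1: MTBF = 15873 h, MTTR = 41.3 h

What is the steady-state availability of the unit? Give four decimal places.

0.9974

A(B1) = MTBF/(MTBF+MTTR) = 15873/(15873+41.3) = 0.9974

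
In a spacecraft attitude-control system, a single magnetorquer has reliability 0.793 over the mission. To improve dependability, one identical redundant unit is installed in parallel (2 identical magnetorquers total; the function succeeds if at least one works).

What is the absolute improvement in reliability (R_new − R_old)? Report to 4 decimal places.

R_before = 0.793
R_after = 1 − (1 − 0.793)^2 = 0.9572
ΔR = 0.9572 − 0.793 = 0.1642

0.1642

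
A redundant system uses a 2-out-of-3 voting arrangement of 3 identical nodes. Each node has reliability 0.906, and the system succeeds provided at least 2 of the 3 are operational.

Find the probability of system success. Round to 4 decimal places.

0.9752

R = Σ_{i=2}^{3} C(3,i) p^i (1−p)^{3−i} with p = 0.906
C(3,2)·0.906^2·0.094^1 = 0.231476
C(3,3)·0.906^3·0.094^0 = 0.743677
Sum = 0.9752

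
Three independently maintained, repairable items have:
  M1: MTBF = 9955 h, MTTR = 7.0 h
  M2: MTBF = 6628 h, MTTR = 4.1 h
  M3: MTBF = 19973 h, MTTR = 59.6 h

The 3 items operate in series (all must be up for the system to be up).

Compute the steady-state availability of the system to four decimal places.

0.9957

A(M1) = MTBF/(MTBF+MTTR) = 9955/(9955+7.0) = 0.999297
A(M2) = MTBF/(MTBF+MTTR) = 6628/(6628+4.1) = 0.999382
A(M3) = MTBF/(MTBF+MTTR) = 19973/(19973+59.6) = 0.997025
Series availability: 0.999297 × 0.999382 × 0.997025 = 0.9957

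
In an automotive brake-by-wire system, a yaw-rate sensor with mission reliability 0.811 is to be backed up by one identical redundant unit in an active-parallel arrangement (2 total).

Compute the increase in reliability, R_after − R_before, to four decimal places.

0.1533

R_before = 0.811
R_after = 1 − (1 − 0.811)^2 = 0.9643
ΔR = 0.9643 − 0.811 = 0.1533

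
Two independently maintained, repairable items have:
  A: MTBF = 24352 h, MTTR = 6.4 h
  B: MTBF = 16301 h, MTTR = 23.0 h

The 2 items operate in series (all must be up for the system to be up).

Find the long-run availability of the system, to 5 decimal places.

0.99833

A(A) = MTBF/(MTBF+MTTR) = 24352/(24352+6.4) = 0.999737
A(B) = MTBF/(MTBF+MTTR) = 16301/(16301+23.0) = 0.998591
Series availability: 0.999737 × 0.998591 = 0.99833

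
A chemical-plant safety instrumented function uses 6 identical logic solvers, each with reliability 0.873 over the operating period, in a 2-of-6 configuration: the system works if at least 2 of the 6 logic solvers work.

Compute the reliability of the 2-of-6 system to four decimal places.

0.9998

R = Σ_{i=2}^{6} C(6,i) p^i (1−p)^{6−i} with p = 0.873
C(6,2)·0.873^2·0.127^4 = 0.002974
C(6,3)·0.873^3·0.127^3 = 0.027257
C(6,4)·0.873^4·0.127^2 = 0.140526
C(6,5)·0.873^5·0.127^1 = 0.386390
C(6,6)·0.873^6·0.127^0 = 0.442675
Sum = 0.9998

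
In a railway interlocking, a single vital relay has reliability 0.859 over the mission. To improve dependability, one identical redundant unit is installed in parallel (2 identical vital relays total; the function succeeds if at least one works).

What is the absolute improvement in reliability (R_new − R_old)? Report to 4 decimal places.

0.1211

R_before = 0.859
R_after = 1 − (1 − 0.859)^2 = 0.9801
ΔR = 0.9801 − 0.859 = 0.1211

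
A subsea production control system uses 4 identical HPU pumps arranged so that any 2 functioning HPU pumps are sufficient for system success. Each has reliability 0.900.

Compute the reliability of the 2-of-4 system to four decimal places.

0.9963

R = Σ_{i=2}^{4} C(4,i) p^i (1−p)^{4−i} with p = 0.900
C(4,2)·0.900^2·0.100^2 = 0.048600
C(4,3)·0.900^3·0.100^1 = 0.291600
C(4,4)·0.900^4·0.100^0 = 0.656100
Sum = 0.9963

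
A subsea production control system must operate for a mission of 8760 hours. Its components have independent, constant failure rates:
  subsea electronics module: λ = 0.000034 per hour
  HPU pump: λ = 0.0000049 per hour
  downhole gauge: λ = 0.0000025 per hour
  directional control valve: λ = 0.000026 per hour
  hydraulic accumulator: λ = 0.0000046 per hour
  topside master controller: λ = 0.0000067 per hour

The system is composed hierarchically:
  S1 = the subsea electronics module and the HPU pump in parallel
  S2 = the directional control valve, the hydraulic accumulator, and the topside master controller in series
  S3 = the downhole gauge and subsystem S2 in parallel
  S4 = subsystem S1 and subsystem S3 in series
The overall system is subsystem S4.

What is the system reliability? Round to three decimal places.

0.983

R(subsea electronics module) = exp(−0.000034 × 8760) = 0.74242
R(HPU pump) = exp(−0.0000049 × 8760) = 0.95798
R(downhole gauge) = exp(−0.0000025 × 8760) = 0.97834
R(directional control valve) = exp(−0.000026 × 8760) = 0.79632
R(hydraulic accumulator) = exp(−0.0000046 × 8760) = 0.96051
R(topside master controller) = exp(−0.0000067 × 8760) = 0.94300
Parallel (subsea electronics module and HPU pump): 1 − (1 − 0.74242)(1 − 0.95798) = 0.98918
Series (directional control valve, hydraulic accumulator, and topside master controller): 0.79632 × 0.96051 × 0.94300 = 0.72128
Parallel (downhole gauge and [0.72128]): 1 − (1 − 0.97834)(1 − 0.72128) = 0.99396
Series ([0.98918] and [0.99396]): 0.98918 × 0.99396 = 0.983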